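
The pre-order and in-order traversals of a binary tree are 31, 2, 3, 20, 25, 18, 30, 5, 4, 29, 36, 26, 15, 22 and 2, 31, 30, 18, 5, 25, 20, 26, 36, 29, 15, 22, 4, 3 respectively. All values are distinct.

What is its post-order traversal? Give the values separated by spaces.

The first element of pre-order is the root; it splits in-order into left and right subtrees.
Root 31: left subtree has 1 node {2}, right has 12 {30, 18, 5, 25, 20, 26, 36, 29, 15, 22, 4, 3}.
  Root 3: left subtree has 11 nodes {30, 18, 5, 25, 20, 26, 36, 29, 15, 22, 4}, right has 0 { }.
    Root 20: left subtree has 4 nodes {30, 18, 5, 25}, right has 6 {26, 36, 29, 15, 22, 4}.
      Root 25: left subtree has 3 nodes {30, 18, 5}, right has 0 { }.
        Root 18: left subtree has 1 node {30}, right has 1 {5}.
      Root 4: left subtree has 5 nodes {26, 36, 29, 15, 22}, right has 0 { }.
        Root 29: left subtree has 2 nodes {26, 36}, right has 2 {15, 22}.
          Root 36: left subtree has 1 node {26}, right has 0 { }.
          Root 15: left subtree has 0 nodes { }, right has 1 {22}.

2 30 5 18 25 26 36 22 15 29 4 20 3 31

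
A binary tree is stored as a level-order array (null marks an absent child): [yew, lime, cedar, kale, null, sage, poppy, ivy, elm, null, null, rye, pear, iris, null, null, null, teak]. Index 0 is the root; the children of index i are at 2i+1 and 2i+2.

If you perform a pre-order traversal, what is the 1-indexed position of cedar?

Pre-order visits the node, then its left subtree, then its right subtree.
Visit yew.
At yew: go left to lime.
  Visit lime.
  At lime: go left to kale.
    Visit kale.
    At kale: go left to ivy.
      ivy is a leaf — visit ivy.
    At kale: go right to elm.
      Visit elm.
      At elm: go left to teak.
        teak is a leaf — visit teak.
      At elm: no right child.
  At lime: no right child.
At yew: go right to cedar.
  Visit cedar.
  At cedar: go left to sage.
    Visit sage.
    At sage: go left to rye.
      rye is a leaf — visit rye.
    At sage: go right to pear.
      pear is a leaf — visit pear.
  At cedar: go right to poppy.
    Visit poppy.
    At poppy: go left to iris.
      iris is a leaf — visit iris.
    At poppy: no right child.
Full pre-order sequence: yew, lime, kale, ivy, elm, teak, cedar, sage, rye, pear, poppy, iris.

7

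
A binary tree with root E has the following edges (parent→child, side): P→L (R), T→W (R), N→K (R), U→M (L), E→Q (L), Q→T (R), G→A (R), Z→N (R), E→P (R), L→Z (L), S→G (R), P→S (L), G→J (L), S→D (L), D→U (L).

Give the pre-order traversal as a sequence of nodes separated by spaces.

E Q T W P S D U M G J A L Z N K

Pre-order visits the node, then its left subtree, then its right subtree.
Visit E.
At E: go left to Q.
  Visit Q.
  At Q: no left child.
  At Q: go right to T.
    Visit T.
    At T: no left child.
    At T: go right to W.
      W is a leaf — visit W.
At E: go right to P.
  Visit P.
  At P: go left to S.
    Visit S.
    At S: go left to D.
      Visit D.
      At D: go left to U.
        Visit U.
        At U: go left to M.
          M is a leaf — visit M.
        At U: no right child.
      At D: no right child.
    At S: go right to G.
      Visit G.
      At G: go left to J.
        J is a leaf — visit J.
      At G: go right to A.
        A is a leaf — visit A.
  At P: go right to L.
    Visit L.
    At L: go left to Z.
      Visit Z.
      At Z: no left child.
      At Z: go right to N.
        Visit N.
        At N: no left child.
        At N: go right to K.
          K is a leaf — visit K.
    At L: no right child.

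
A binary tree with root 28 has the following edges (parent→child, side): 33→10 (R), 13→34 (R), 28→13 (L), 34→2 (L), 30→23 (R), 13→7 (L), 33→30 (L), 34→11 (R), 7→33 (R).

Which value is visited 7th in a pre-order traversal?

10

Pre-order visits the node, then its left subtree, then its right subtree.
Visit 28.
At 28: go left to 13.
  Visit 13.
  At 13: go left to 7.
    Visit 7.
    At 7: no left child.
    At 7: go right to 33.
      Visit 33.
      At 33: go left to 30.
        Visit 30.
        At 30: no left child.
        At 30: go right to 23.
          23 is a leaf — visit 23.
      At 33: go right to 10.
        10 is a leaf — visit 10.
  At 13: go right to 34.
    Visit 34.
    At 34: go left to 2.
      2 is a leaf — visit 2.
    At 34: go right to 11.
      11 is a leaf — visit 11.
At 28: no right child.
Full pre-order sequence: 28, 13, 7, 33, 30, 23, 10, 34, 2, 11.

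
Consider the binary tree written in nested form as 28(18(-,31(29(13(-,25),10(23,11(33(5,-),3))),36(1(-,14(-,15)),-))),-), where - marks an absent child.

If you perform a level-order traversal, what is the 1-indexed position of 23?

10

Level-order visits nodes level by level from the root, left to right within each level.
Level 0: 28
Level 1: 18
Level 2: 31
Level 3: 29, 36
Level 4: 13, 10, 1
Level 5: 25, 23, 11, 14
Level 6: 33, 3, 15
Level 7: 5
Full level-order sequence: 28, 18, 31, 29, 36, 13, 10, 1, 25, 23, 11, 14, 33, 3, 15, 5.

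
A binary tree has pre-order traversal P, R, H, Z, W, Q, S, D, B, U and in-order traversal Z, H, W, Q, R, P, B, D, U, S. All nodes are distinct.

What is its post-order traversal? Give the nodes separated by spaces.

Z Q W H R B U D S P

The first element of pre-order is the root; it splits in-order into left and right subtrees.
Root P: left subtree has 5 nodes {Z, H, W, Q, R}, right has 4 {B, D, U, S}.
  Root R: left subtree has 4 nodes {Z, H, W, Q}, right has 0 { }.
    Root H: left subtree has 1 node {Z}, right has 2 {W, Q}.
      Root W: left subtree has 0 nodes { }, right has 1 {Q}.
  Root S: left subtree has 3 nodes {B, D, U}, right has 0 { }.
    Root D: left subtree has 1 node {B}, right has 1 {U}.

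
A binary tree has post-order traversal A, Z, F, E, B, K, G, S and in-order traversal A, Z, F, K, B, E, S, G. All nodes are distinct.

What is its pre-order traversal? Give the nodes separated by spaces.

The last element of post-order is the root; it splits in-order into left and right subtrees.
Root S: left subtree has 6 nodes {A, Z, F, K, B, E}, right has 1 {G}.
  Root K: left subtree has 3 nodes {A, Z, F}, right has 2 {B, E}.
    Root F: left subtree has 2 nodes {A, Z}, right has 0 { }.
      Root Z: left subtree has 1 node {A}, right has 0 { }.
    Root B: left subtree has 0 nodes { }, right has 1 {E}.

S K F Z A B E G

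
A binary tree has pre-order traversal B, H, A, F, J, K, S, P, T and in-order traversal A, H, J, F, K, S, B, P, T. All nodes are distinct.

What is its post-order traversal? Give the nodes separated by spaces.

A J S K F H T P B

The first element of pre-order is the root; it splits in-order into left and right subtrees.
Root B: left subtree has 6 nodes {A, H, J, F, K, S}, right has 2 {P, T}.
  Root H: left subtree has 1 node {A}, right has 4 {J, F, K, S}.
    Root F: left subtree has 1 node {J}, right has 2 {K, S}.
      Root K: left subtree has 0 nodes { }, right has 1 {S}.
  Root P: left subtree has 0 nodes { }, right has 1 {T}.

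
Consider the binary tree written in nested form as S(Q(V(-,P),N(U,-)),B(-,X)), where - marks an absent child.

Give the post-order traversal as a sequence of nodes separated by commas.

P, V, U, N, Q, X, B, S

Post-order visits the left subtree, then the right subtree, then the node.
At S: go left to Q.
  At Q: go left to V.
    At V: no left child.
    At V: go right to P.
      P is a leaf — visit P.
    Visit V.
  At Q: go right to N.
    At N: go left to U.
      U is a leaf — visit U.
    At N: no right child.
    Visit N.
  Visit Q.
At S: go right to B.
  At B: no left child.
  At B: go right to X.
    X is a leaf — visit X.
  Visit B.
Visit S.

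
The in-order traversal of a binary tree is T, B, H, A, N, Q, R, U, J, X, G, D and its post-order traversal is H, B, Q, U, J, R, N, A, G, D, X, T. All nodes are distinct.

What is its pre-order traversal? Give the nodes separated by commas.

The last element of post-order is the root; it splits in-order into left and right subtrees.
Root T: left subtree has 0 nodes { }, right has 11 {B, H, A, N, Q, R, U, J, X, G, D}.
  Root X: left subtree has 8 nodes {B, H, A, N, Q, R, U, J}, right has 2 {G, D}.
    Root A: left subtree has 2 nodes {B, H}, right has 5 {N, Q, R, U, J}.
      Root B: left subtree has 0 nodes { }, right has 1 {H}.
      Root N: left subtree has 0 nodes { }, right has 4 {Q, R, U, J}.
        Root R: left subtree has 1 node {Q}, right has 2 {U, J}.
          Root J: left subtree has 1 node {U}, right has 0 { }.
    Root D: left subtree has 1 node {G}, right has 0 { }.

T, X, A, B, H, N, R, Q, J, U, D, G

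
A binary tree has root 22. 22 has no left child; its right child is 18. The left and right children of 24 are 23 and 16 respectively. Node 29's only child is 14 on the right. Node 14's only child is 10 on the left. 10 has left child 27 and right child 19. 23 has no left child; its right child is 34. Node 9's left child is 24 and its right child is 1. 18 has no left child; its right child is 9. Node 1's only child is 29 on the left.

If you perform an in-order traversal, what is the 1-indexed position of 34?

4

In-order visits the left subtree, then the node, then the right subtree.
At 22: no left child.
Visit 22.
At 22: go right to 18.
  At 18: no left child.
  Visit 18.
  At 18: go right to 9.
    At 9: go left to 24.
      At 24: go left to 23.
        At 23: no left child.
        Visit 23.
        At 23: go right to 34.
          34 is a leaf — visit 34.
      Visit 24.
      At 24: go right to 16.
        16 is a leaf — visit 16.
    Visit 9.
    At 9: go right to 1.
      At 1: go left to 29.
        At 29: no left child.
        Visit 29.
        At 29: go right to 14.
          At 14: go left to 10.
            At 10: go left to 27.
              27 is a leaf — visit 27.
            Visit 10.
            At 10: go right to 19.
              19 is a leaf — visit 19.
          Visit 14.
          At 14: no right child.
      Visit 1.
      At 1: no right child.
Full in-order sequence: 22, 18, 23, 34, 24, 16, 9, 29, 27, 10, 19, 14, 1.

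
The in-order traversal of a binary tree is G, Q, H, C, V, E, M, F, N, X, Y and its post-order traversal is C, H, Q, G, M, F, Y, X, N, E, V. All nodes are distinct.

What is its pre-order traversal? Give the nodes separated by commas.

The last element of post-order is the root; it splits in-order into left and right subtrees.
Root V: left subtree has 4 nodes {G, Q, H, C}, right has 6 {E, M, F, N, X, Y}.
  Root G: left subtree has 0 nodes { }, right has 3 {Q, H, C}.
    Root Q: left subtree has 0 nodes { }, right has 2 {H, C}.
      Root H: left subtree has 0 nodes { }, right has 1 {C}.
  Root E: left subtree has 0 nodes { }, right has 5 {M, F, N, X, Y}.
    Root N: left subtree has 2 nodes {M, F}, right has 2 {X, Y}.
      Root F: left subtree has 1 node {M}, right has 0 { }.
      Root X: left subtree has 0 nodes { }, right has 1 {Y}.

V, G, Q, H, C, E, N, F, M, X, Y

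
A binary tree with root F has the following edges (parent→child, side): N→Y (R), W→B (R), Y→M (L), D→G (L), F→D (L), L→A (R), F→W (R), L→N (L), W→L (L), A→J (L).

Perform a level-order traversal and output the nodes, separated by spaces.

Level-order visits nodes level by level from the root, left to right within each level.
Level 0: F
Level 1: D, W
Level 2: G, L, B
Level 3: N, A
Level 4: Y, J
Level 5: M

F D W G L B N A Y J M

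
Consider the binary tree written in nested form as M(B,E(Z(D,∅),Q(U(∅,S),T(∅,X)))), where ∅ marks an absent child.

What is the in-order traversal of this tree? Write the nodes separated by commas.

B, M, D, Z, E, U, S, Q, T, X

In-order visits the left subtree, then the node, then the right subtree.
At M: go left to B.
  B is a leaf — visit B.
Visit M.
At M: go right to E.
  At E: go left to Z.
    At Z: go left to D.
      D is a leaf — visit D.
    Visit Z.
    At Z: no right child.
  Visit E.
  At E: go right to Q.
    At Q: go left to U.
      At U: no left child.
      Visit U.
      At U: go right to S.
        S is a leaf — visit S.
    Visit Q.
    At Q: go right to T.
      At T: no left child.
      Visit T.
      At T: go right to X.
        X is a leaf — visit X.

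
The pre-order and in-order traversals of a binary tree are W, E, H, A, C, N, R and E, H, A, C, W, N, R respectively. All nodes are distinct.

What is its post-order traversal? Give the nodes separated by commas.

The first element of pre-order is the root; it splits in-order into left and right subtrees.
Root W: left subtree has 4 nodes {E, H, A, C}, right has 2 {N, R}.
  Root E: left subtree has 0 nodes { }, right has 3 {H, A, C}.
    Root H: left subtree has 0 nodes { }, right has 2 {A, C}.
      Root A: left subtree has 0 nodes { }, right has 1 {C}.
  Root N: left subtree has 0 nodes { }, right has 1 {R}.

C, A, H, E, R, N, W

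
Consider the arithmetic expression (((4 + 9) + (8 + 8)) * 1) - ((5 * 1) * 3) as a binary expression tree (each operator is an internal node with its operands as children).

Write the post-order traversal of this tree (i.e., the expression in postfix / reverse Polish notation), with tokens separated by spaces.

Post-order on an expression tree gives postfix notation: for each operator, emit left operand, right operand, then the operator.

4 9 + 8 8 + + 1 * 5 1 * 3 * -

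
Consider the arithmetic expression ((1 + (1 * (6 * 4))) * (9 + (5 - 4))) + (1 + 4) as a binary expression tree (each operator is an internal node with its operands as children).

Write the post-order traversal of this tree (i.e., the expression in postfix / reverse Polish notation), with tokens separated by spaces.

Post-order on an expression tree gives postfix notation: for each operator, emit left operand, right operand, then the operator.

1 1 6 4 * * + 9 5 4 - + * 1 4 + +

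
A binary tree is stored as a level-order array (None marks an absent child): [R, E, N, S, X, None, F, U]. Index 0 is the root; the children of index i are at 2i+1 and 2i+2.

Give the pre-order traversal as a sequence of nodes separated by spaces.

R E S U X N F

Pre-order visits the node, then its left subtree, then its right subtree.
Visit R.
At R: go left to E.
  Visit E.
  At E: go left to S.
    Visit S.
    At S: go left to U.
      U is a leaf — visit U.
    At S: no right child.
  At E: go right to X.
    X is a leaf — visit X.
At R: go right to N.
  Visit N.
  At N: no left child.
  At N: go right to F.
    F is a leaf — visit F.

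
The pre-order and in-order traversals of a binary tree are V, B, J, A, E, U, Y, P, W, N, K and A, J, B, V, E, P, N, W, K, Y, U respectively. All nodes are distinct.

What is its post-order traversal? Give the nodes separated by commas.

A, J, B, N, K, W, P, Y, U, E, V

The first element of pre-order is the root; it splits in-order into left and right subtrees.
Root V: left subtree has 3 nodes {A, J, B}, right has 7 {E, P, N, W, K, Y, U}.
  Root B: left subtree has 2 nodes {A, J}, right has 0 { }.
    Root J: left subtree has 1 node {A}, right has 0 { }.
  Root E: left subtree has 0 nodes { }, right has 6 {P, N, W, K, Y, U}.
    Root U: left subtree has 5 nodes {P, N, W, K, Y}, right has 0 { }.
      Root Y: left subtree has 4 nodes {P, N, W, K}, right has 0 { }.
        Root P: left subtree has 0 nodes { }, right has 3 {N, W, K}.
          Root W: left subtree has 1 node {N}, right has 1 {K}.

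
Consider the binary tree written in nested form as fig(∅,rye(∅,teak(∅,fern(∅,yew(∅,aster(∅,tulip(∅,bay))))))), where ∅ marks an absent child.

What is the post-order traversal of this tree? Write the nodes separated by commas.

bay, tulip, aster, yew, fern, teak, rye, fig

Post-order visits the left subtree, then the right subtree, then the node.
At fig: no left child.
At fig: go right to rye.
  At rye: no left child.
  At rye: go right to teak.
    At teak: no left child.
    At teak: go right to fern.
      At fern: no left child.
      At fern: go right to yew.
        At yew: no left child.
        At yew: go right to aster.
          At aster: no left child.
          At aster: go right to tulip.
            At tulip: no left child.
            At tulip: go right to bay.
              bay is a leaf — visit bay.
            Visit tulip.
          Visit aster.
        Visit yew.
      Visit fern.
    Visit teak.
  Visit rye.
Visit fig.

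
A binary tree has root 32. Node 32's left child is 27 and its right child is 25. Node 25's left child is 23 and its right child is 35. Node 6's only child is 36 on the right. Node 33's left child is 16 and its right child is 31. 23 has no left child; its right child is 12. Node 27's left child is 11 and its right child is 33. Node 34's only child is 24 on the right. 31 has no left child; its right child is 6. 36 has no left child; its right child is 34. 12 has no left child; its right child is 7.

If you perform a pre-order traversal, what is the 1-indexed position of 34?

9

Pre-order visits the node, then its left subtree, then its right subtree.
Visit 32.
At 32: go left to 27.
  Visit 27.
  At 27: go left to 11.
    11 is a leaf — visit 11.
  At 27: go right to 33.
    Visit 33.
    At 33: go left to 16.
      16 is a leaf — visit 16.
    At 33: go right to 31.
      Visit 31.
      At 31: no left child.
      At 31: go right to 6.
        Visit 6.
        At 6: no left child.
        At 6: go right to 36.
          Visit 36.
          At 36: no left child.
          At 36: go right to 34.
            Visit 34.
            At 34: no left child.
            At 34: go right to 24.
              24 is a leaf — visit 24.
At 32: go right to 25.
  Visit 25.
  At 25: go left to 23.
    Visit 23.
    At 23: no left child.
    At 23: go right to 12.
      Visit 12.
      At 12: no left child.
      At 12: go right to 7.
        7 is a leaf — visit 7.
  At 25: go right to 35.
    35 is a leaf — visit 35.
Full pre-order sequence: 32, 27, 11, 33, 16, 31, 6, 36, 34, 24, 25, 23, 12, 7, 35.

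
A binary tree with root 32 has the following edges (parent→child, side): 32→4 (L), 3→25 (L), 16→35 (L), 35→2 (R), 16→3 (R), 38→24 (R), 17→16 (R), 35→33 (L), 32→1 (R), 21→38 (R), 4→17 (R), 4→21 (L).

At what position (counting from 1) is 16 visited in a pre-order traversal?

7

Pre-order visits the node, then its left subtree, then its right subtree.
Visit 32.
At 32: go left to 4.
  Visit 4.
  At 4: go left to 21.
    Visit 21.
    At 21: no left child.
    At 21: go right to 38.
      Visit 38.
      At 38: no left child.
      At 38: go right to 24.
        24 is a leaf — visit 24.
  At 4: go right to 17.
    Visit 17.
    At 17: no left child.
    At 17: go right to 16.
      Visit 16.
      At 16: go left to 35.
        Visit 35.
        At 35: go left to 33.
          33 is a leaf — visit 33.
        At 35: go right to 2.
          2 is a leaf — visit 2.
      At 16: go right to 3.
        Visit 3.
        At 3: go left to 25.
          25 is a leaf — visit 25.
        At 3: no right child.
At 32: go right to 1.
  1 is a leaf — visit 1.
Full pre-order sequence: 32, 4, 21, 38, 24, 17, 16, 35, 33, 2, 3, 25, 1.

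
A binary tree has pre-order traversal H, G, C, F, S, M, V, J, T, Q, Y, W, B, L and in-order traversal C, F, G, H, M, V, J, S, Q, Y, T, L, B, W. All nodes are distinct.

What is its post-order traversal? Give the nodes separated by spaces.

F C G J V M Y Q L B W T S H

The first element of pre-order is the root; it splits in-order into left and right subtrees.
Root H: left subtree has 3 nodes {C, F, G}, right has 10 {M, V, J, S, Q, Y, T, L, B, W}.
  Root G: left subtree has 2 nodes {C, F}, right has 0 { }.
    Root C: left subtree has 0 nodes { }, right has 1 {F}.
  Root S: left subtree has 3 nodes {M, V, J}, right has 6 {Q, Y, T, L, B, W}.
    Root M: left subtree has 0 nodes { }, right has 2 {V, J}.
      Root V: left subtree has 0 nodes { }, right has 1 {J}.
    Root T: left subtree has 2 nodes {Q, Y}, right has 3 {L, B, W}.
      Root Q: left subtree has 0 nodes { }, right has 1 {Y}.
      Root W: left subtree has 2 nodes {L, B}, right has 0 { }.
        Root B: left subtree has 1 node {L}, right has 0 { }.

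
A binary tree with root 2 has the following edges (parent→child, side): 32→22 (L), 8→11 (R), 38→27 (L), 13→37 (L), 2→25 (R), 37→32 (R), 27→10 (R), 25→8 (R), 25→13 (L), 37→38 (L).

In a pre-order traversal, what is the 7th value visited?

10

Pre-order visits the node, then its left subtree, then its right subtree.
Visit 2.
At 2: no left child.
At 2: go right to 25.
  Visit 25.
  At 25: go left to 13.
    Visit 13.
    At 13: go left to 37.
      Visit 37.
      At 37: go left to 38.
        Visit 38.
        At 38: go left to 27.
          Visit 27.
          At 27: no left child.
          At 27: go right to 10.
            10 is a leaf — visit 10.
        At 38: no right child.
      At 37: go right to 32.
        Visit 32.
        At 32: go left to 22.
          22 is a leaf — visit 22.
        At 32: no right child.
    At 13: no right child.
  At 25: go right to 8.
    Visit 8.
    At 8: no left child.
    At 8: go right to 11.
      11 is a leaf — visit 11.
Full pre-order sequence: 2, 25, 13, 37, 38, 27, 10, 32, 22, 8, 11.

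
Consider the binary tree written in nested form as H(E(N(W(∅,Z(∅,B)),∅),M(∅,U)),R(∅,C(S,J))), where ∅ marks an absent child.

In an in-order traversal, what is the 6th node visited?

M

In-order visits the left subtree, then the node, then the right subtree.
At H: go left to E.
  At E: go left to N.
    At N: go left to W.
      At W: no left child.
      Visit W.
      At W: go right to Z.
        At Z: no left child.
        Visit Z.
        At Z: go right to B.
          B is a leaf — visit B.
    Visit N.
    At N: no right child.
  Visit E.
  At E: go right to M.
    At M: no left child.
    Visit M.
    At M: go right to U.
      U is a leaf — visit U.
Visit H.
At H: go right to R.
  At R: no left child.
  Visit R.
  At R: go right to C.
    At C: go left to S.
      S is a leaf — visit S.
    Visit C.
    At C: go right to J.
      J is a leaf — visit J.
Full in-order sequence: W, Z, B, N, E, M, U, H, R, S, C, J.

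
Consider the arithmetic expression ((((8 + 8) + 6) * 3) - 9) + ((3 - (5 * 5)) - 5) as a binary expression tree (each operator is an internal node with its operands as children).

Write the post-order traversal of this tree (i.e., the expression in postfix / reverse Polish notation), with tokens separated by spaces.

8 8 + 6 + 3 * 9 - 3 5 5 * - 5 - +

Post-order on an expression tree gives postfix notation: for each operator, emit left operand, right operand, then the operator.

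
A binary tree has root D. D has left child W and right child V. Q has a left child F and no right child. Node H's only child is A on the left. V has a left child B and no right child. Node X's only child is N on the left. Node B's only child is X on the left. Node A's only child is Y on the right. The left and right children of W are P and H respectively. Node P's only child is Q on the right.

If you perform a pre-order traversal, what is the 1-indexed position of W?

Pre-order visits the node, then its left subtree, then its right subtree.
Visit D.
At D: go left to W.
  Visit W.
  At W: go left to P.
    Visit P.
    At P: no left child.
    At P: go right to Q.
      Visit Q.
      At Q: go left to F.
        F is a leaf — visit F.
      At Q: no right child.
  At W: go right to H.
    Visit H.
    At H: go left to A.
      Visit A.
      At A: no left child.
      At A: go right to Y.
        Y is a leaf — visit Y.
    At H: no right child.
At D: go right to V.
  Visit V.
  At V: go left to B.
    Visit B.
    At B: go left to X.
      Visit X.
      At X: go left to N.
        N is a leaf — visit N.
      At X: no right child.
    At B: no right child.
  At V: no right child.
Full pre-order sequence: D, W, P, Q, F, H, A, Y, V, B, X, N.

2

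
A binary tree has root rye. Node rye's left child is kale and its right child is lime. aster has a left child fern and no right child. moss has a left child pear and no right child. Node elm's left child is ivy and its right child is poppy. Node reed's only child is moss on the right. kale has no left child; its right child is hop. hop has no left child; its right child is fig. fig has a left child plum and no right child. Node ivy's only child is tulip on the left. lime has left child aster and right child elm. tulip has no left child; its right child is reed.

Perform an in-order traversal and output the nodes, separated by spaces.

kale hop plum fig rye fern aster lime tulip reed pear moss ivy elm poppy

In-order visits the left subtree, then the node, then the right subtree.
At rye: go left to kale.
  At kale: no left child.
  Visit kale.
  At kale: go right to hop.
    At hop: no left child.
    Visit hop.
    At hop: go right to fig.
      At fig: go left to plum.
        plum is a leaf — visit plum.
      Visit fig.
      At fig: no right child.
Visit rye.
At rye: go right to lime.
  At lime: go left to aster.
    At aster: go left to fern.
      fern is a leaf — visit fern.
    Visit aster.
    At aster: no right child.
  Visit lime.
  At lime: go right to elm.
    At elm: go left to ivy.
      At ivy: go left to tulip.
        At tulip: no left child.
        Visit tulip.
        At tulip: go right to reed.
          At reed: no left child.
          Visit reed.
          At reed: go right to moss.
            At moss: go left to pear.
              pear is a leaf — visit pear.
            Visit moss.
            At moss: no right child.
      Visit ivy.
      At ivy: no right child.
    Visit elm.
    At elm: go right to poppy.
      poppy is a leaf — visit poppy.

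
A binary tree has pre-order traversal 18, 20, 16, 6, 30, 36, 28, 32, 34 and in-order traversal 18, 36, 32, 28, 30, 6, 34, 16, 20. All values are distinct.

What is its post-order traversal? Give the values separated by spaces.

32 28 36 30 34 6 16 20 18

The first element of pre-order is the root; it splits in-order into left and right subtrees.
Root 18: left subtree has 0 nodes { }, right has 8 {36, 32, 28, 30, 6, 34, 16, 20}.
  Root 20: left subtree has 7 nodes {36, 32, 28, 30, 6, 34, 16}, right has 0 { }.
    Root 16: left subtree has 6 nodes {36, 32, 28, 30, 6, 34}, right has 0 { }.
      Root 6: left subtree has 4 nodes {36, 32, 28, 30}, right has 1 {34}.
        Root 30: left subtree has 3 nodes {36, 32, 28}, right has 0 { }.
          Root 36: left subtree has 0 nodes { }, right has 2 {32, 28}.
            Root 28: left subtree has 1 node {32}, right has 0 { }.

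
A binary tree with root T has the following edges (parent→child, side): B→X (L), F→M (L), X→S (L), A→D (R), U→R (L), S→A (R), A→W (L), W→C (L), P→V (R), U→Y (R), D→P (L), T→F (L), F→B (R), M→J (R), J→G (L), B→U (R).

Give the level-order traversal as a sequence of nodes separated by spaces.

T F M B J X U G S R Y A W D C P V

Level-order visits nodes level by level from the root, left to right within each level.
Level 0: T
Level 1: F
Level 2: M, B
Level 3: J, X, U
Level 4: G, S, R, Y
Level 5: A
Level 6: W, D
Level 7: C, P
Level 8: V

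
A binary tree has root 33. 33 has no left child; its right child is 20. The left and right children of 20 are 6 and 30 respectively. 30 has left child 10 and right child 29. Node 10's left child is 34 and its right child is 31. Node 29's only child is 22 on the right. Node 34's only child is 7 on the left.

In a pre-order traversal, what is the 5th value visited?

10

Pre-order visits the node, then its left subtree, then its right subtree.
Visit 33.
At 33: no left child.
At 33: go right to 20.
  Visit 20.
  At 20: go left to 6.
    6 is a leaf — visit 6.
  At 20: go right to 30.
    Visit 30.
    At 30: go left to 10.
      Visit 10.
      At 10: go left to 34.
        Visit 34.
        At 34: go left to 7.
          7 is a leaf — visit 7.
        At 34: no right child.
      At 10: go right to 31.
        31 is a leaf — visit 31.
    At 30: go right to 29.
      Visit 29.
      At 29: no left child.
      At 29: go right to 22.
        22 is a leaf — visit 22.
Full pre-order sequence: 33, 20, 6, 30, 10, 34, 7, 31, 29, 22.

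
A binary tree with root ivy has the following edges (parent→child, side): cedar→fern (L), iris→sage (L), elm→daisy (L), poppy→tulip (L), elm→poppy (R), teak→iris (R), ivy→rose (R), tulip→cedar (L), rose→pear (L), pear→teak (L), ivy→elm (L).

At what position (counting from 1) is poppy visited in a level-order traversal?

5

Level-order visits nodes level by level from the root, left to right within each level.
Level 0: ivy
Level 1: elm, rose
Level 2: daisy, poppy, pear
Level 3: tulip, teak
Level 4: cedar, iris
Level 5: fern, sage
Full level-order sequence: ivy, elm, rose, daisy, poppy, pear, tulip, teak, cedar, iris, fern, sage.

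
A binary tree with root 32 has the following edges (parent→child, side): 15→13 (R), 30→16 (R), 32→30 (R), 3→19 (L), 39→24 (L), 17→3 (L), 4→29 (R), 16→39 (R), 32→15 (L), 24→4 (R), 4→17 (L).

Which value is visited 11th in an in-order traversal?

In-order visits the left subtree, then the node, then the right subtree.
At 32: go left to 15.
  At 15: no left child.
  Visit 15.
  At 15: go right to 13.
    13 is a leaf — visit 13.
Visit 32.
At 32: go right to 30.
  At 30: no left child.
  Visit 30.
  At 30: go right to 16.
    At 16: no left child.
    Visit 16.
    At 16: go right to 39.
      At 39: go left to 24.
        At 24: no left child.
        Visit 24.
        At 24: go right to 4.
          At 4: go left to 17.
            At 17: go left to 3.
              At 3: go left to 19.
                19 is a leaf — visit 19.
              Visit 3.
              At 3: no right child.
            Visit 17.
            At 17: no right child.
          Visit 4.
          At 4: go right to 29.
            29 is a leaf — visit 29.
      Visit 39.
      At 39: no right child.
Full in-order sequence: 15, 13, 32, 30, 16, 24, 19, 3, 17, 4, 29, 39.

29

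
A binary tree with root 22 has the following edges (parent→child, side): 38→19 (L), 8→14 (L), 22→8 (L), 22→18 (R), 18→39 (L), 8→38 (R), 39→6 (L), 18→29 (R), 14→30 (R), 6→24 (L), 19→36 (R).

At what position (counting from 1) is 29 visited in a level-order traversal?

Level-order visits nodes level by level from the root, left to right within each level.
Level 0: 22
Level 1: 8, 18
Level 2: 14, 38, 39, 29
Level 3: 30, 19, 6
Level 4: 36, 24
Full level-order sequence: 22, 8, 18, 14, 38, 39, 29, 30, 19, 6, 36, 24.

7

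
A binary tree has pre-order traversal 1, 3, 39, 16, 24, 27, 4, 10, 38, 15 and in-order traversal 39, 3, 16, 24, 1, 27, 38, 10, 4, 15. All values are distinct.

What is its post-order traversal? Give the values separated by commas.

39, 24, 16, 3, 38, 10, 15, 4, 27, 1

The first element of pre-order is the root; it splits in-order into left and right subtrees.
Root 1: left subtree has 4 nodes {39, 3, 16, 24}, right has 5 {27, 38, 10, 4, 15}.
  Root 3: left subtree has 1 node {39}, right has 2 {16, 24}.
    Root 16: left subtree has 0 nodes { }, right has 1 {24}.
  Root 27: left subtree has 0 nodes { }, right has 4 {38, 10, 4, 15}.
    Root 4: left subtree has 2 nodes {38, 10}, right has 1 {15}.
      Root 10: left subtree has 1 node {38}, right has 0 { }.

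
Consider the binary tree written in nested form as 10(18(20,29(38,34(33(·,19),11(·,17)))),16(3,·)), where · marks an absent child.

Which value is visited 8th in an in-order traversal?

11

In-order visits the left subtree, then the node, then the right subtree.
At 10: go left to 18.
  At 18: go left to 20.
    20 is a leaf — visit 20.
  Visit 18.
  At 18: go right to 29.
    At 29: go left to 38.
      38 is a leaf — visit 38.
    Visit 29.
    At 29: go right to 34.
      At 34: go left to 33.
        At 33: no left child.
        Visit 33.
        At 33: go right to 19.
          19 is a leaf — visit 19.
      Visit 34.
      At 34: go right to 11.
        At 11: no left child.
        Visit 11.
        At 11: go right to 17.
          17 is a leaf — visit 17.
Visit 10.
At 10: go right to 16.
  At 16: go left to 3.
    3 is a leaf — visit 3.
  Visit 16.
  At 16: no right child.
Full in-order sequence: 20, 18, 38, 29, 33, 19, 34, 11, 17, 10, 3, 16.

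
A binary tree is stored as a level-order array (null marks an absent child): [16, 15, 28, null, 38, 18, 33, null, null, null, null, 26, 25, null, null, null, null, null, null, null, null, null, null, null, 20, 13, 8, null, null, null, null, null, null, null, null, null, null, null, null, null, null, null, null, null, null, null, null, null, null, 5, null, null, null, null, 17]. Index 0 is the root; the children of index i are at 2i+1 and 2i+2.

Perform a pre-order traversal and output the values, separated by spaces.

16 15 38 28 18 26 20 5 25 13 8 17 33

Pre-order visits the node, then its left subtree, then its right subtree.
Visit 16.
At 16: go left to 15.
  Visit 15.
  At 15: no left child.
  At 15: go right to 38.
    38 is a leaf — visit 38.
At 16: go right to 28.
  Visit 28.
  At 28: go left to 18.
    Visit 18.
    At 18: go left to 26.
      Visit 26.
      At 26: no left child.
      At 26: go right to 20.
        Visit 20.
        At 20: go left to 5.
          5 is a leaf — visit 5.
        At 20: no right child.
    At 18: go right to 25.
      Visit 25.
      At 25: go left to 13.
        13 is a leaf — visit 13.
      At 25: go right to 8.
        Visit 8.
        At 8: no left child.
        At 8: go right to 17.
          17 is a leaf — visit 17.
  At 28: go right to 33.
    33 is a leaf — visit 33.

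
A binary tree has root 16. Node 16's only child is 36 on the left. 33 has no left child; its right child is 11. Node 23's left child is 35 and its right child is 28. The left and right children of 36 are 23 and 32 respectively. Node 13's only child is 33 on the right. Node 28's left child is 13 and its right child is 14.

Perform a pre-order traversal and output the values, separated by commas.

16, 36, 23, 35, 28, 13, 33, 11, 14, 32

Pre-order visits the node, then its left subtree, then its right subtree.
Visit 16.
At 16: go left to 36.
  Visit 36.
  At 36: go left to 23.
    Visit 23.
    At 23: go left to 35.
      35 is a leaf — visit 35.
    At 23: go right to 28.
      Visit 28.
      At 28: go left to 13.
        Visit 13.
        At 13: no left child.
        At 13: go right to 33.
          Visit 33.
          At 33: no left child.
          At 33: go right to 11.
            11 is a leaf — visit 11.
      At 28: go right to 14.
        14 is a leaf — visit 14.
  At 36: go right to 32.
    32 is a leaf — visit 32.
At 16: no right child.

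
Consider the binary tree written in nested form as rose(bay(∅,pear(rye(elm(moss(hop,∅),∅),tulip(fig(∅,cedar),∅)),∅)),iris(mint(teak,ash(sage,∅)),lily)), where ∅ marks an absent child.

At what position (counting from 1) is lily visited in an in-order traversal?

In-order visits the left subtree, then the node, then the right subtree.
At rose: go left to bay.
  At bay: no left child.
  Visit bay.
  At bay: go right to pear.
    At pear: go left to rye.
      At rye: go left to elm.
        At elm: go left to moss.
          At moss: go left to hop.
            hop is a leaf — visit hop.
          Visit moss.
          At moss: no right child.
        Visit elm.
        At elm: no right child.
      Visit rye.
      At rye: go right to tulip.
        At tulip: go left to fig.
          At fig: no left child.
          Visit fig.
          At fig: go right to cedar.
            cedar is a leaf — visit cedar.
        Visit tulip.
        At tulip: no right child.
    Visit pear.
    At pear: no right child.
Visit rose.
At rose: go right to iris.
  At iris: go left to mint.
    At mint: go left to teak.
      teak is a leaf — visit teak.
    Visit mint.
    At mint: go right to ash.
      At ash: go left to sage.
        sage is a leaf — visit sage.
      Visit ash.
      At ash: no right child.
  Visit iris.
  At iris: go right to lily.
    lily is a leaf — visit lily.
Full in-order sequence: bay, hop, moss, elm, rye, fig, cedar, tulip, pear, rose, teak, mint, sage, ash, iris, lily.

16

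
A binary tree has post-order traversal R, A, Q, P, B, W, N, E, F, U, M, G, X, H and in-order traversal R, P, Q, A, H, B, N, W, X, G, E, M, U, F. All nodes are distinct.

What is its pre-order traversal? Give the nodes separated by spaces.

H P R Q A X N B W G M E U F

The last element of post-order is the root; it splits in-order into left and right subtrees.
Root H: left subtree has 4 nodes {R, P, Q, A}, right has 9 {B, N, W, X, G, E, M, U, F}.
  Root P: left subtree has 1 node {R}, right has 2 {Q, A}.
    Root Q: left subtree has 0 nodes { }, right has 1 {A}.
  Root X: left subtree has 3 nodes {B, N, W}, right has 5 {G, E, M, U, F}.
    Root N: left subtree has 1 node {B}, right has 1 {W}.
    Root G: left subtree has 0 nodes { }, right has 4 {E, M, U, F}.
      Root M: left subtree has 1 node {E}, right has 2 {U, F}.
        Root U: left subtree has 0 nodes { }, right has 1 {F}.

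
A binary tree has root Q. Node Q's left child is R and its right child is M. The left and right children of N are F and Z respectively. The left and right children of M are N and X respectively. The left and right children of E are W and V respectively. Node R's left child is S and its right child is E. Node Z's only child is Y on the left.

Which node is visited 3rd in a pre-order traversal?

Pre-order visits the node, then its left subtree, then its right subtree.
Visit Q.
At Q: go left to R.
  Visit R.
  At R: go left to S.
    S is a leaf — visit S.
  At R: go right to E.
    Visit E.
    At E: go left to W.
      W is a leaf — visit W.
    At E: go right to V.
      V is a leaf — visit V.
At Q: go right to M.
  Visit M.
  At M: go left to N.
    Visit N.
    At N: go left to F.
      F is a leaf — visit F.
    At N: go right to Z.
      Visit Z.
      At Z: go left to Y.
        Y is a leaf — visit Y.
      At Z: no right child.
  At M: go right to X.
    X is a leaf — visit X.
Full pre-order sequence: Q, R, S, E, W, V, M, N, F, Z, Y, X.

S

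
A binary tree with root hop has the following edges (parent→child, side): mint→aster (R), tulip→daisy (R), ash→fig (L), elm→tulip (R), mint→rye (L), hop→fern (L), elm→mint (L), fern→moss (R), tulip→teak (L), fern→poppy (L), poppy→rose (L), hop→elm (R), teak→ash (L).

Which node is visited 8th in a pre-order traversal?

Pre-order visits the node, then its left subtree, then its right subtree.
Visit hop.
At hop: go left to fern.
  Visit fern.
  At fern: go left to poppy.
    Visit poppy.
    At poppy: go left to rose.
      rose is a leaf — visit rose.
    At poppy: no right child.
  At fern: go right to moss.
    moss is a leaf — visit moss.
At hop: go right to elm.
  Visit elm.
  At elm: go left to mint.
    Visit mint.
    At mint: go left to rye.
      rye is a leaf — visit rye.
    At mint: go right to aster.
      aster is a leaf — visit aster.
  At elm: go right to tulip.
    Visit tulip.
    At tulip: go left to teak.
      Visit teak.
      At teak: go left to ash.
        Visit ash.
        At ash: go left to fig.
          fig is a leaf — visit fig.
        At ash: no right child.
      At teak: no right child.
    At tulip: go right to daisy.
      daisy is a leaf — visit daisy.
Full pre-order sequence: hop, fern, poppy, rose, moss, elm, mint, rye, aster, tulip, teak, ash, fig, daisy.

rye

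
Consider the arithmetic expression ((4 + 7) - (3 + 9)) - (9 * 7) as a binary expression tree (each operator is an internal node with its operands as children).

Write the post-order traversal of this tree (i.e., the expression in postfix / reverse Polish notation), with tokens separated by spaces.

Post-order on an expression tree gives postfix notation: for each operator, emit left operand, right operand, then the operator.

4 7 + 3 9 + - 9 7 * -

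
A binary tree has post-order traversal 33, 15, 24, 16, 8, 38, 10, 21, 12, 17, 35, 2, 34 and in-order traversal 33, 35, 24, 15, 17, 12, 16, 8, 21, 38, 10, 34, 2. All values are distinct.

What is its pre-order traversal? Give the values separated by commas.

The last element of post-order is the root; it splits in-order into left and right subtrees.
Root 34: left subtree has 11 nodes {33, 35, 24, 15, 17, 12, 16, 8, 21, 38, 10}, right has 1 {2}.
  Root 35: left subtree has 1 node {33}, right has 9 {24, 15, 17, 12, 16, 8, 21, 38, 10}.
    Root 17: left subtree has 2 nodes {24, 15}, right has 6 {12, 16, 8, 21, 38, 10}.
      Root 24: left subtree has 0 nodes { }, right has 1 {15}.
      Root 12: left subtree has 0 nodes { }, right has 5 {16, 8, 21, 38, 10}.
        Root 21: left subtree has 2 nodes {16, 8}, right has 2 {38, 10}.
          Root 8: left subtree has 1 node {16}, right has 0 { }.
          Root 10: left subtree has 1 node {38}, right has 0 { }.

34, 35, 33, 17, 24, 15, 12, 21, 8, 16, 10, 38, 2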